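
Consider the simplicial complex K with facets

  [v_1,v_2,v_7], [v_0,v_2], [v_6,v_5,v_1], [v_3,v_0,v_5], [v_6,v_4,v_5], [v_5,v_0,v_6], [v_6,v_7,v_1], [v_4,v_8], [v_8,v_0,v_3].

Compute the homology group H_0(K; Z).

H_0 = Z.

Take the total order v_0 < v_1 < v_2 < v_3 < v_4 < v_5 < v_6 < v_7 < v_8 on the vertex set. Then K (dimension 2) consists of the simplices:

  0-simplices (9): [v_0], [v_1], [v_2], [v_3], [v_4], [v_5], [v_6], [v_7], [v_8]
  1-simplices (17): (17 of them)
  2-simplices (7): [v_0,v_3,v_5], [v_0,v_3,v_8], [v_0,v_5,v_6], [v_1,v_2,v_7], [v_1,v_5,v_6], [v_1,v_6,v_7], [v_4,v_5,v_6]

Hence C_0 ≅ Z^9, C_1 ≅ Z^17, C_2 ≅ Z^7.

The boundary map ∂_1: C_1 → C_0 sends each edge [p,q] (with p < q) to q − p.
The 9×17 boundary matrix has rank 8 and Smith normal form diag(1,1,1,1,1,1,1,1).

∂_2: C_2 → C_1 sends each 2-simplex [p,q,r] to [q,r] − [p,r] + [p,q]. For instance
  ∂[v_0,v_5,v_6] = [v_5,v_6] − [v_0,v_6] + [v_0,v_5],
  ∂[v_4,v_5,v_6] = [v_5,v_6] − [v_4,v_6] + [v_4,v_5].
The 17×7 boundary matrix has rank 7 and Smith normal form diag(1,1,1,1,1,1,1).

From H_k ≅ ker(∂_k) / im(∂_{k+1}) we obtain:

  H_0: rank C_0 − rank ∂_1 = 9 − 8 = 1, and the invariant factors of ∂_1 are all 1, so H_0 = Z.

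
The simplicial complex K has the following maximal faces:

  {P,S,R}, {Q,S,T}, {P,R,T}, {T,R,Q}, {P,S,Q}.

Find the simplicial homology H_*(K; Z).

H_0 = Z,  H_1 = Z,  H_2 = 0.

Fix the vertex order P < Q < R < S < T and write every simplex with vertices in increasing order. Then dim K = 2 and the simplices of K are:

  0-simplices (5): P, Q, R, S, T
  1-simplices (10): PQ, PR, PS, PT, QR, QS, QT, RS, RT, ST
  2-simplices (5): PQS, PRS, PRT, QRT, QST

Hence C_0 ≅ Z^5, C_1 ≅ Z^10, C_2 ≅ Z^5.

∂_1: C_1 → C_0 maps an edge to its endpoints' difference, ∂[p,q] = q − p. For instance
  ∂QR = R − Q.
The 5×10 boundary matrix has rank 4 and Smith normal form diag(1,1,1,1).

Boundary ∂_2: C_2 → C_1 sends each 2-simplex [p,q,r] to [q,r] − [p,r] + [p,q]. For instance
  ∂PQS = QS − PS + PQ,
  ∂QRT = RT − QT + QR.
This gives a 10×5 integer matrix of rank 5; reducing to Smith normal form yields diagonal entries (1,1,1,1,1).

Reading off H_k = ker ∂_k / im ∂_{k+1}:

  H_0: rank C_0 − rank ∂_1 = 5 − 4 = 1, and the invariant factors of ∂_1 are all 1, so H_0 = Z.
  H_1: rank ker ∂_1 − rank ∂_2 = (10 − 4) − 5 = 1, and the invariant factors of ∂_2 are all 1, so H_1 = Z.
  H_2: rank ker ∂_2 − rank ∂_3 = (5 − 5) − 0 = 0, and there is no ∂_3, so H_2 = 0.

As a check, the Euler characteristic is 5 − 10 + 5 = 0, which agrees with 1 − 1 + 0 = 0.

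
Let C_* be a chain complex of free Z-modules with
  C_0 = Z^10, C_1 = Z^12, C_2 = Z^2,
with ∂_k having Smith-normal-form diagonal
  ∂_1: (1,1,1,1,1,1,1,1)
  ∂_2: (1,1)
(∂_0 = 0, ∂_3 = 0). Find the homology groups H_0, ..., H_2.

H_0 ≅ Z^2,  H_1 ≅ Z^2,  H_2 = 0.

H_0: b_0 = 10 − 0 − 8 = 2; torsion from ∂_1 factors > 1: none. So H_0 ≅ Z^2.
H_1: b_1 = 12 − 8 − 2 = 2; torsion from ∂_2 factors > 1: none. So H_1 ≅ Z^2.
H_2: b_2 = 2 − 2 − 0 = 0; torsion from ∂_3 factors > 1: none. So H_2 ≅ 0.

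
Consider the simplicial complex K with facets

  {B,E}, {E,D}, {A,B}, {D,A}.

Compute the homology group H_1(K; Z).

Take the total order A < B < D < E on the vertex set. Then K (dimension 1) consists of the simplices:

  0-simplices (4): A, B, D, E
  1-simplices (4): AB, AD, BE, DE

giving chain groups C_0 ≅ Z^4, C_1 ≅ Z^4.

∂_1: C_1 → C_0 maps an edge to its endpoints' difference, ∂[p,q] = q − p. For instance
  ∂AD = D − A.
This gives a 4×4 integer matrix of rank 3; reducing to Smith normal form yields diagonal entries (1,1,1).

Now H_k = ker ∂_k / im ∂_{k+1}, so:

  H_1: rank ker ∂_1 − rank ∂_2 = (4 − 3) − 0 = 1, and there is no ∂_2, so H_1 ≅ Z.

(K is a triangulation of the circle S^1.)

H_1 = Z.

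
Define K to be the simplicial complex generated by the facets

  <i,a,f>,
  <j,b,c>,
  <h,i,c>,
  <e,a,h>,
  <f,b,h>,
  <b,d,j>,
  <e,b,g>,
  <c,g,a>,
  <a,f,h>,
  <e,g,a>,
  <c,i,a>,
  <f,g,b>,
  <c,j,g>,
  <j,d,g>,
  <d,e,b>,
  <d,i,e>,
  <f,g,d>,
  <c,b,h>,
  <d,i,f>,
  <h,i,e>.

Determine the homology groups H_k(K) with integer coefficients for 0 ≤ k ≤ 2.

Order the vertices as a < b < c < d < e < f < g < h < i < j. Listing each simplex with vertices in this order, K has dimension 2 with simplices:

  0-simplices (10): a, b, c, d, e, f, g, h, i, j
  1-simplices (30): ac, ae, af, ag, ah, ai, bc, bd, be, bf, bg, bh, bj, cg, ch, ci, cj, de, df, dg, di, dj, eg, eh, ei, fg, fh, fi, gj, hi
  2-simplices (20): acg, aci, aeg, aeh, afh, afi, bch, bcj, bde, bdj, beg, bfg, bfh, cgj, chi, dei, dfg, dfi, dgj, ehi

giving chain groups C_0 ≅ Z^10, C_1 ≅ Z^30, C_2 ≅ Z^20.

The boundary map ∂_1: C_1 → C_0 maps an edge to its endpoints' difference, ∂[p,q] = q − p. For instance
  ∂ae = e − a.
As a 10×30 matrix over Z this has rank 9, with invariant factors (1,1,1,1,1,1,1,1,1).

Boundary ∂_2: C_2 → C_1 acts by ∂[p,q,r] = [q,r] − [p,r] + [p,q]. For instance
  ∂bcj = cj − bj + bc,
  ∂bfg = fg − bg + bf.
The resulting 30×20 matrix has rank 20, and its Smith normal form has invariant factors (1,1,1,1,1,1,1,1,1,1,1,1,1,1,1,1,1,1,1,2).

Computing H_k = (kernel of ∂_k) / (image of ∂_{k+1}):

  H_0: rank C_0 − rank ∂_1 = 10 − 9 = 1, and the invariant factors of ∂_1 are all 1, so H_0 = Z.
  H_1: rank ker ∂_1 − rank ∂_2 = (30 − 9) − 20 = 1, and ∂_2 has invariant factor 2 > 1, so H_1 = Z ⊕ Z/2Z.
  H_2: rank ker ∂_2 − rank ∂_3 = (20 − 20) − 0 = 0, and there is no ∂_3, so H_2 = 0.

H_0 = Z,  H_1 = Z ⊕ Z/2Z,  H_2 = 0.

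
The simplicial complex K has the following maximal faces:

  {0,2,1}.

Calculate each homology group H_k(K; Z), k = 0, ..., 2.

Fix the vertex order 0 < 1 < 2 and write every simplex with vertices in increasing order. Then dim K = 2 and the simplices of K are:

  0-simplices (3): [0], [1], [2]
  1-simplices (3): [0,1], [0,2], [1,2]
  2-simplices (1): [0,1,2]

so the chain groups are C_0 ≅ Z^3, C_1 ≅ Z^3, C_2 ≅ Z^1.

The boundary map ∂_1: C_1 → C_0 maps an edge to its endpoints' difference, ∂[p,q] = q − p. For instance
  ∂[0,1] = [1] − [0].
As a 3×3 matrix over Z this has rank 2, with invariant factors (1,1).

The boundary map ∂_2: C_2 → C_1 maps a triangle to the signed sum of its edges. For instance
  ∂[0,1,2] = [1,2] − [0,2] + [0,1].
The resulting 3×1 matrix has rank 1, and its Smith normal form has invariant factors (1).

Computing H_k = (kernel of ∂_k) / (image of ∂_{k+1}):

  H_0: rank C_0 − rank ∂_1 = 3 − 2 = 1, and the invariant factors of ∂_1 are all 1, so H_0 = Z.
  H_1: rank ker ∂_1 − rank ∂_2 = (3 − 2) − 1 = 0, and the invariant factors of ∂_2 are all 1, so H_1 = 0.
  H_2: rank ker ∂_2 − rank ∂_3 = (1 − 1) − 0 = 0, and there is no ∂_3, so H_2 = 0.

As a check, the Euler characteristic is 3 − 3 + 1 = 1, which agrees with 1 − 0 + 0 = 1.
(K is a triangulation of the 2-simplex.)

H_0 ≅ Z,  H_1 = 0,  H_2 = 0.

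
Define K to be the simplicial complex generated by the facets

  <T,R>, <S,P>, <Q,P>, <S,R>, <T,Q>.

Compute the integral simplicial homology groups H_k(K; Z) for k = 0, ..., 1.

H_0 ≅ Z,  H_1 ≅ Z.

Take the total order P < Q < R < S < T on the vertex set. Then K (dimension 1) consists of the simplices:

  0-simplices (5): P, Q, R, S, T
  1-simplices (5): PQ, PS, QT, RS, RT

Hence C_0 ≅ Z^5, C_1 ≅ Z^5.

Boundary ∂_1: C_1 → C_0 maps an edge to its endpoints' difference, ∂[p,q] = q − p. For instance
  ∂PQ = Q − P.
This gives a 5×5 integer matrix of rank 4; reducing to Smith normal form yields diagonal entries (1,1,1,1).

Now H_k = ker ∂_k / im ∂_{k+1}, so:

  H_0: rank C_0 − rank ∂_1 = 5 − 4 = 1, and the invariant factors of ∂_1 are all 1, so H_0 ≅ Z.
  H_1: rank ker ∂_1 − rank ∂_2 = (5 − 4) − 0 = 1, and there is no ∂_2, so H_1 ≅ Z.

As a check, the Euler characteristic is 5 − 5 = 0, which agrees with 1 − 1 = 0.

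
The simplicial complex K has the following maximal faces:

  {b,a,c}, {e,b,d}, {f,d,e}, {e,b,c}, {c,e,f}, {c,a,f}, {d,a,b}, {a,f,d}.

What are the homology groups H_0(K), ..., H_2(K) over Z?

We work with the vertex ordering a < b < c < d < e < f. The simplices of K, each written with vertices in increasing order, are:

  0-simplices (6): a, b, c, d, e, f
  1-simplices (12): ab, ac, ad, af, bc, bd, be, ce, cf, de, df, ef
  2-simplices (8): abc, abd, acf, adf, bce, bde, cef, def

so the chain groups are C_0 ≅ Z^6, C_1 ≅ Z^12, C_2 ≅ Z^8.

Boundary ∂_1: C_1 → C_0 is given by ∂[p,q] = [q] − [p]. For instance
  ∂bc = c − b.
The resulting 6×12 matrix has rank 5, and its Smith normal form has invariant factors (1,1,1,1,1).

∂_2: C_2 → C_1 acts by ∂[p,q,r] = [q,r] − [p,r] + [p,q]. For instance
  ∂cef = ef − cf + ce,
  ∂def = ef − df + de.
The 12×8 boundary matrix has rank 7 and Smith normal form diag(1,1,1,1,1,1,1).

Now H_k = ker ∂_k / im ∂_{k+1}, so:

  H_0: rank C_0 − rank ∂_1 = 6 − 5 = 1, and the invariant factors of ∂_1 are all 1, so H_0 = Z.
  H_1: rank ker ∂_1 − rank ∂_2 = (12 − 5) − 7 = 0, and the invariant factors of ∂_2 are all 1, so H_1 = 0.
  H_2: rank ker ∂_2 − rank ∂_3 = (8 − 7) − 0 = 1, and there is no ∂_3, so H_2 = Z.

H_0 ≅ Z,  H_1 = 0,  H_2 ≅ Z.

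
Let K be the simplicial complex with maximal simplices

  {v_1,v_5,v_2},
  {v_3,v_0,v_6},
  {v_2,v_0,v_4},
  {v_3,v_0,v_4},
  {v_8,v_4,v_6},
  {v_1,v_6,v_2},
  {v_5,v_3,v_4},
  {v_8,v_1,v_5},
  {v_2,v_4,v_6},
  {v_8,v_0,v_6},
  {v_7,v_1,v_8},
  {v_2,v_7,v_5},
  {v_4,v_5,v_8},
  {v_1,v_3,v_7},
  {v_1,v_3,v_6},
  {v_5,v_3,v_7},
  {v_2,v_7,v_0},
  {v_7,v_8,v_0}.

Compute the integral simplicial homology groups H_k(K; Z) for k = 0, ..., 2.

We work with the vertex ordering v_0 < v_1 < v_2 < v_3 < v_4 < v_5 < v_6 < v_7 < v_8. The simplices of K, each written with vertices in increasing order, are:

  0-simplices (9): [v_0], [v_1], [v_2], [v_3], [v_4], [v_5], [v_6], [v_7], [v_8]
  1-simplices (27): (27 of them)
  2-simplices (18): (18 of them)

so the chain groups are C_0 ≅ Z^9, C_1 ≅ Z^27, C_2 ≅ Z^18.

∂_1: C_1 → C_0 maps an edge to its endpoints' difference, ∂[p,q] = q − p. For instance
  ∂[v_0,v_4] = [v_4] − [v_0].
The resulting 9×27 matrix has rank 8, and its Smith normal form has invariant factors (1,1,1,1,1,1,1,1).

The boundary map ∂_2: C_2 → C_1 maps a triangle to the signed sum of its edges. For instance
  ∂[v_0,v_3,v_6] = [v_3,v_6] − [v_0,v_6] + [v_0,v_3],
  ∂[v_0,v_3,v_4] = [v_3,v_4] − [v_0,v_4] + [v_0,v_3].
The resulting 27×18 matrix has rank 18, and its Smith normal form has invariant factors (1,1,1,1,1,1,1,1,1,1,1,1,1,1,1,1,1,2).

From H_k ≅ ker(∂_k) / im(∂_{k+1}) we obtain:

  H_0: rank C_0 − rank ∂_1 = 9 − 8 = 1, and the invariant factors of ∂_1 are all 1, so H_0 ≅ Z.
  H_1: rank ker ∂_1 − rank ∂_2 = (27 − 8) − 18 = 1, and ∂_2 has invariant factor 2 > 1, so H_1 ≅ Z ⊕ Z/2.
  H_2: rank ker ∂_2 − rank ∂_3 = (18 − 18) − 0 = 0, and there is no ∂_3, so H_2 ≅ 0.

As a check, the Euler characteristic is 9 − 27 + 18 = 0, which agrees with 1 − 1 + 0 = 0.

H_0 ≅ Z,  H_1 ≅ Z ⊕ Z/2,  H_2 = 0.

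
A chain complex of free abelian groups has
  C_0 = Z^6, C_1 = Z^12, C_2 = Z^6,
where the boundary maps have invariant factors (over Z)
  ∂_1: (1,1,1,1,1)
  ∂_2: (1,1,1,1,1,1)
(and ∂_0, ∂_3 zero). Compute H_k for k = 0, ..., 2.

H_0 ≅ Z,  H_1 ≅ Z,  H_2 = 0.

H_0: b_0 = 6 − 0 − 5 = 1; torsion from ∂_1 factors > 1: none. So H_0 ≅ Z.
H_1: b_1 = 12 − 5 − 6 = 1; torsion from ∂_2 factors > 1: none. So H_1 ≅ Z.
H_2: b_2 = 6 − 6 − 0 = 0; torsion from ∂_3 factors > 1: none. So H_2 ≅ 0.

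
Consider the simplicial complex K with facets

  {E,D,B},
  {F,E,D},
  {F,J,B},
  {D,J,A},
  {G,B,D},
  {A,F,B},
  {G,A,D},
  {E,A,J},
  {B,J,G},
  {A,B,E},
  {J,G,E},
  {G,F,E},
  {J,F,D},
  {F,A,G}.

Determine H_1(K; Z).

Take the total order A < B < D < E < F < G < J on the vertex set. Then K (dimension 2) consists of the simplices:

  0-simplices (7): A, B, D, E, F, G, J
  1-simplices (21): AB, AD, AE, AF, AG, AJ, BD, BE, BF, BG, BJ, DE, DF, DG, DJ, EF, EG, EJ, FG, FJ, GJ
  2-simplices (14): ABE, ABF, ADG, ADJ, AEJ, AFG, BDE, BDG, BFJ, BGJ, DEF, DFJ, EFG, EGJ

Hence C_0 ≅ Z^7, C_1 ≅ Z^21, C_2 ≅ Z^14.

The boundary map ∂_1: C_1 → C_0 is given by ∂[p,q] = [q] − [p]. For instance
  ∂DG = G − D.
The resulting 7×21 matrix has rank 6, and its Smith normal form has invariant factors (1,1,1,1,1,1).

Boundary ∂_2: C_2 → C_1 maps a triangle to the signed sum of its edges. For instance
  ∂ABE = BE − AE + AB,
  ∂BFJ = FJ − BJ + BF.
The resulting 21×14 matrix has rank 13, and its Smith normal form has invariant factors (1,1,1,1,1,1,1,1,1,1,1,1,1).

Now H_k = ker ∂_k / im ∂_{k+1}, so:

  H_1: rank ker ∂_1 − rank ∂_2 = (21 − 6) − 13 = 2, and the invariant factors of ∂_2 are all 1, so H_1 = Z^2.

(K is a triangulation of the torus T^2.)

H_1 ≅ Z^2.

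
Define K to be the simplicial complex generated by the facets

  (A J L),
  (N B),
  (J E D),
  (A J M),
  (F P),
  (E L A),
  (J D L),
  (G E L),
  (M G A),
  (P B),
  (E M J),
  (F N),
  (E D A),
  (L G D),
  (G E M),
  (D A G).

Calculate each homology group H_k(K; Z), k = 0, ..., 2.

We work with the vertex ordering A < B < D < E < F < G < J < L < M < N < P. The simplices of K, each written with vertices in increasing order, are:

  0-simplices (11): A, B, D, E, F, G, J, L, M, N, P
  1-simplices (22): AD, AE, AG, AJ, AL, AM, BN, BP, DE, DG, DJ, DL, EG, EJ, EL, EM, FN, FP, GL, GM, JL, JM
  2-simplices (12): ADE, ADG, AEL, AGM, AJL, AJM, DEJ, DGL, DJL, EGL, EGM, EJM

Hence C_0 ≅ Z^11, C_1 ≅ Z^22, C_2 ≅ Z^12.

∂_1: C_1 → C_0 is given by ∂[p,q] = [q] − [p].
This gives a 11×22 integer matrix of rank 9; reducing to Smith normal form yields diagonal entries (1,1,1,1,1,1,1,1,1).

The boundary map ∂_2: C_2 → C_1 acts by ∂[p,q,r] = [q,r] − [p,r] + [p,q]. For instance
  ∂ADE = DE − AE + AD,
  ∂EJM = JM − EM + EJ.
The resulting 22×12 matrix has rank 12, and its Smith normal form has invariant factors (1,1,1,1,1,1,1,1,1,1,1,2).

From H_k ≅ ker(∂_k) / im(∂_{k+1}) we obtain:

  H_0: rank C_0 − rank ∂_1 = 11 − 9 = 2, and the invariant factors of ∂_1 are all 1, so H_0 ≅ Z^2.
  H_1: rank ker ∂_1 − rank ∂_2 = (22 − 9) − 12 = 1, and ∂_2 has invariant factor 2 > 1, so H_1 ≅ Z × Z/2.
  H_2: rank ker ∂_2 − rank ∂_3 = (12 − 12) − 0 = 0, and there is no ∂_3, so H_2 ≅ 0.

H_0 = Z^2,  H_1 = Z × Z/2,  H_2 = 0.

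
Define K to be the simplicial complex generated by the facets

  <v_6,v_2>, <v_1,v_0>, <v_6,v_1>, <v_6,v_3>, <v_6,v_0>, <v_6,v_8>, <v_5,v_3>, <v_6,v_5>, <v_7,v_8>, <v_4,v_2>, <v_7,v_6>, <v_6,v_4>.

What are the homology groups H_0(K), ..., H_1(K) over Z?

We work with the vertex ordering v_0 < v_1 < v_2 < v_3 < v_4 < v_5 < v_6 < v_7 < v_8. The simplices of K, each written with vertices in increasing order, are:

  0-simplices (9): [v_0], [v_1], [v_2], [v_3], [v_4], [v_5], [v_6], [v_7], [v_8]
  1-simplices (12): [v_0,v_1], [v_0,v_6], [v_1,v_6], [v_2,v_4], [v_2,v_6], [v_3,v_5], [v_3,v_6], [v_4,v_6], [v_5,v_6], [v_6,v_7], [v_6,v_8], [v_7,v_8]

Hence C_0 ≅ Z^9, C_1 ≅ Z^12.

Boundary ∂_1: C_1 → C_0 maps an edge to its endpoints' difference, ∂[p,q] = q − p.
The resulting 9×12 matrix has rank 8, and its Smith normal form has invariant factors (1,1,1,1,1,1,1,1).

From H_k ≅ ker(∂_k) / im(∂_{k+1}) we obtain:

  H_0: rank C_0 − rank ∂_1 = 9 − 8 = 1, and the invariant factors of ∂_1 are all 1, so H_0 = Z.
  H_1: rank ker ∂_1 − rank ∂_2 = (12 − 8) − 0 = 4, and there is no ∂_2, so H_1 = Z^4.

As a check, the Euler characteristic is 9 − 12 = -3, which agrees with 1 − 4 = -3.

H_0 = Z,  H_1 = Z^4.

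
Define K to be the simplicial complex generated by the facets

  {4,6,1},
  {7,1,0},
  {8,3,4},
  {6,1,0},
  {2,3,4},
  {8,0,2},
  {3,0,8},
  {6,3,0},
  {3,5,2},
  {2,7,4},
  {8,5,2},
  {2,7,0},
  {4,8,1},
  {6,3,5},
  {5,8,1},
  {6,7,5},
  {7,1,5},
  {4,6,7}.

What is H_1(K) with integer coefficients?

Take the total order 0 < 1 < 2 < 3 < 4 < 5 < 6 < 7 < 8 on the vertex set. Then K (dimension 2) consists of the simplices:

  0-simplices (9): [0], [1], [2], [3], [4], [5], [6], [7], [8]
  1-simplices (27): (27 of them)
  2-simplices (18): [0,1,6], [0,1,7], [0,2,7], [0,2,8], [0,3,6], [0,3,8], [1,4,6], [1,4,8], [1,5,7], [1,5,8], [2,3,4], [2,3,5], [2,4,7], [2,5,8], [3,4,8], [3,5,6], [4,6,7], [5,6,7]

so the chain groups are C_0 ≅ Z^9, C_1 ≅ Z^27, C_2 ≅ Z^18.

Boundary ∂_1: C_1 → C_0 is given by ∂[p,q] = [q] − [p].
As a 9×27 matrix over Z this has rank 8, with invariant factors (1,1,1,1,1,1,1,1).

∂_2: C_2 → C_1 sends each 2-simplex [p,q,r] to [q,r] − [p,r] + [p,q]. For instance
  ∂[0,1,7] = [1,7] − [0,7] + [0,1],
  ∂[3,4,8] = [4,8] − [3,8] + [3,4].
The 27×18 boundary matrix has rank 18 and Smith normal form diag(1,1,1,1,1,1,1,1,1,1,1,1,1,1,1,1,1,2).

Reading off H_k = ker ∂_k / im ∂_{k+1}:

  H_1: rank ker ∂_1 − rank ∂_2 = (27 − 8) − 18 = 1, and ∂_2 has invariant factor 2 > 1, so H_1 = Z ⊕ Z/2.

H_1 ≅ Z ⊕ Z/2.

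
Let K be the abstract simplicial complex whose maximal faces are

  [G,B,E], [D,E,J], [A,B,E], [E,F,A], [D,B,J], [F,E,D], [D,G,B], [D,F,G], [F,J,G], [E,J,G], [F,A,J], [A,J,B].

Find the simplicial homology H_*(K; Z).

Fix the vertex order A < B < D < E < F < G < J and write every simplex with vertices in increasing order. Then dim K = 2 and the simplices of K are:

  0-simplices (7): A, B, D, E, F, G, J
  1-simplices (18): AB, AE, AF, AJ, BD, BE, BG, BJ, DE, DF, DG, DJ, EF, EG, EJ, FG, FJ, GJ
  2-simplices (12): ABE, ABJ, AEF, AFJ, BDG, BDJ, BEG, DEF, DEJ, DFG, EGJ, FGJ

so the chain groups are C_0 ≅ Z^7, C_1 ≅ Z^18, C_2 ≅ Z^12.

∂_1: C_1 → C_0 is given by ∂[p,q] = [q] − [p]. For instance
  ∂FJ = J − F.
This gives a 7×18 integer matrix of rank 6; reducing to Smith normal form yields diagonal entries (1,1,1,1,1,1).

The boundary map ∂_2: C_2 → C_1 sends each 2-simplex [p,q,r] to [q,r] − [p,r] + [p,q]. For instance
  ∂DEJ = EJ − DJ + DE,
  ∂AFJ = FJ − AJ + AF.
As a 18×12 matrix over Z this has rank 12, with invariant factors (1,1,1,1,1,1,1,1,1,1,1,2).

From H_k ≅ ker(∂_k) / im(∂_{k+1}) we obtain:

  H_0: rank C_0 − rank ∂_1 = 7 − 6 = 1, and the invariant factors of ∂_1 are all 1, so H_0 = Z.
  H_1: rank ker ∂_1 − rank ∂_2 = (18 − 6) − 12 = 0, and ∂_2 has invariant factor 2 > 1, so H_1 = Z/2Z.
  H_2: rank ker ∂_2 − rank ∂_3 = (12 − 12) − 0 = 0, and there is no ∂_3, so H_2 = 0.

H_0 ≅ Z,  H_1 ≅ Z/2Z,  H_2 = 0.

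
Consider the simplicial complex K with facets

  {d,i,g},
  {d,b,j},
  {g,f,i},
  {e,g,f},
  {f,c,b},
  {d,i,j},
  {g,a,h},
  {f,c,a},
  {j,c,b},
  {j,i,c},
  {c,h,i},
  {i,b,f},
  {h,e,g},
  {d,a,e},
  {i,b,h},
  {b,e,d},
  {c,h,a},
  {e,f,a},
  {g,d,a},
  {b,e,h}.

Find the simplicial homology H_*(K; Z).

H_0 ≅ Z,  H_1 ≅ Z ⊕ Z/2Z,  H_2 = 0.

We work with the vertex ordering a < b < c < d < e < f < g < h < i < j. The simplices of K, each written with vertices in increasing order, are:

  0-simplices (10): a, b, c, d, e, f, g, h, i, j
  1-simplices (30): ac, ad, ae, af, ag, ah, bc, bd, be, bf, bh, bi, bj, cf, ch, ci, cj, de, dg, di, dj, ef, eg, eh, fg, fi, gh, gi, hi, ij
  2-simplices (20): acf, ach, ade, adg, aef, agh, bcf, bcj, bde, bdj, beh, bfi, bhi, chi, cij, dgi, dij, efg, egh, fgi

giving chain groups C_0 ≅ Z^10, C_1 ≅ Z^30, C_2 ≅ Z^20.

Boundary ∂_1: C_1 → C_0 sends each edge [p,q] (with p < q) to q − p. For instance
  ∂ad = d − a.
The 10×30 boundary matrix has rank 9 and Smith normal form diag(1,1,1,1,1,1,1,1,1).

∂_2: C_2 → C_1 sends each 2-simplex [p,q,r] to [q,r] − [p,r] + [p,q]. For instance
  ∂bfi = fi − bi + bf,
  ∂aef = ef − af + ae.
This gives a 30×20 integer matrix of rank 20; reducing to Smith normal form yields diagonal entries (1,1,1,1,1,1,1,1,1,1,1,1,1,1,1,1,1,1,1,2).

Reading off H_k = ker ∂_k / im ∂_{k+1}:

  H_0: rank C_0 − rank ∂_1 = 10 − 9 = 1, and the invariant factors of ∂_1 are all 1, so H_0 ≅ Z.
  H_1: rank ker ∂_1 − rank ∂_2 = (30 − 9) − 20 = 1, and ∂_2 has invariant factor 2 > 1, so H_1 ≅ Z ⊕ Z/2Z.
  H_2: rank ker ∂_2 − rank ∂_3 = (20 − 20) − 0 = 0, and there is no ∂_3, so H_2 ≅ 0.

As a check, the Euler characteristic is 10 − 30 + 20 = 0, which agrees with 1 − 1 + 0 = 0.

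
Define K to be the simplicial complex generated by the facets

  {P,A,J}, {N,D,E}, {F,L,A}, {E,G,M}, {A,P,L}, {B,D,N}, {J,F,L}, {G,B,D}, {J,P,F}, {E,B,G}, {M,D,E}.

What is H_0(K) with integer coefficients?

K has 11 vertices, 22 edges, 11 triangles.
rank ∂_0 = 0, rank ∂_1 = 9 ⇒ b_0 = 11 − 0 − 9 = 2; all invariant factors of ∂_1 are 1 so no torsion. So H_0 = Z^2.

H_0 ≅ Z^2.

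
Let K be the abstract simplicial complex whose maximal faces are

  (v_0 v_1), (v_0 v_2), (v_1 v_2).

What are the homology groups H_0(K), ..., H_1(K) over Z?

H_0 ≅ Z,  H_1 ≅ Z.

Order the vertices as v_0 < v_1 < v_2. Listing each simplex with vertices in this order, K has dimension 1 with simplices:

  0-simplices (3): [v_0], [v_1], [v_2]
  1-simplices (3): [v_0,v_1], [v_0,v_2], [v_1,v_2]

so the chain groups are C_0 ≅ Z^3, C_1 ≅ Z^3.

Boundary ∂_1: C_1 → C_0 is given by ∂[p,q] = [q] − [p]. For instance
  ∂[v_0,v_1] = [v_1] − [v_0].
The 3×3 boundary matrix has rank 2 and Smith normal form diag(1,1).

Computing H_k = (kernel of ∂_k) / (image of ∂_{k+1}):

  H_0: rank C_0 − rank ∂_1 = 3 − 2 = 1, and the invariant factors of ∂_1 are all 1, so H_0 = Z.
  H_1: rank ker ∂_1 − rank ∂_2 = (3 − 2) − 0 = 1, and there is no ∂_2, so H_1 = Z.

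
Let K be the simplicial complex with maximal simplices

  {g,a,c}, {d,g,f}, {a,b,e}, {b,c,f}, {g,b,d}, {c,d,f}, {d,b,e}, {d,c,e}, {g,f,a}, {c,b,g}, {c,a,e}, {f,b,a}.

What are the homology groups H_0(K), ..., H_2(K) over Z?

H_0 ≅ Z,  H_1 ≅ Z_2,  H_2 = 0.

K has 7 vertices, 18 edges, 12 triangles.
rank ∂_0 = 0, rank ∂_1 = 6 ⇒ b_0 = 7 − 0 − 6 = 1; all invariant factors of ∂_1 are 1 so no torsion. So H_0 ≅ Z.
rank ∂_1 = 6, rank ∂_2 = 12 ⇒ b_1 = 18 − 6 − 12 = 0; ∂_2 has invariant factor(s) [2] giving torsion. So H_1 ≅ Z_2.
rank ∂_2 = 12, rank ∂_3 = 0 ⇒ b_2 = 12 − 12 − 0 = 0. So H_2 ≅ 0.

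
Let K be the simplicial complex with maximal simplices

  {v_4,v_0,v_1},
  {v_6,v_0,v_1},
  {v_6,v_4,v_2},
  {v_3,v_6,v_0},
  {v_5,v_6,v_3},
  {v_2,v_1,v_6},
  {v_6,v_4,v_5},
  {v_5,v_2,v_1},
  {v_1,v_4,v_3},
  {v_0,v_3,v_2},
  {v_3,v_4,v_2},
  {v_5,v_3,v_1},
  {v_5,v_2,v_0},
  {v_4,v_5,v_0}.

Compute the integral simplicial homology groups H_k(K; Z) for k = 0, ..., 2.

K has 7 vertices, 21 edges, 14 triangles.
rank ∂_0 = 0, rank ∂_1 = 6 ⇒ b_0 = 7 − 0 − 6 = 1; all invariant factors of ∂_1 are 1 so no torsion. So H_0 = Z.
rank ∂_1 = 6, rank ∂_2 = 13 ⇒ b_1 = 21 − 6 − 13 = 2; all invariant factors of ∂_2 are 1 so no torsion. So H_1 = Z^2.
rank ∂_2 = 13, rank ∂_3 = 0 ⇒ b_2 = 14 − 13 − 0 = 1. So H_2 = Z.

H_0 = Z,  H_1 = Z^2,  H_2 = Z.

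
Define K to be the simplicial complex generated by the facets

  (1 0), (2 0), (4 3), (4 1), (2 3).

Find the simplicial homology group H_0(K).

H_0 = Z.

Order the vertices as 0 < 1 < 2 < 3 < 4. Listing each simplex with vertices in this order, K has dimension 1 with simplices:

  0-simplices (5): [0], [1], [2], [3], [4]
  1-simplices (5): [0,1], [0,2], [1,4], [2,3], [3,4]

so the chain groups are C_0 ≅ Z^5, C_1 ≅ Z^5.

Boundary ∂_1: C_1 → C_0 maps an edge to its endpoints' difference, ∂[p,q] = q − p.
As a 5×5 matrix over Z this has rank 4, with invariant factors (1,1,1,1).

Computing H_k = (kernel of ∂_k) / (image of ∂_{k+1}):

  H_0: rank C_0 − rank ∂_1 = 5 − 4 = 1, and the invariant factors of ∂_1 are all 1, so H_0 ≅ Z.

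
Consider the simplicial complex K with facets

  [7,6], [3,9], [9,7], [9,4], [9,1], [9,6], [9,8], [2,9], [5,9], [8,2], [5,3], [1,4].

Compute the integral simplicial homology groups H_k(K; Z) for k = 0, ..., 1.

H_0 ≅ Z,  H_1 ≅ Z^4.

Order the vertices as 1 < 2 < 3 < 4 < 5 < 6 < 7 < 8 < 9. Listing each simplex with vertices in this order, K has dimension 1 with simplices:

  0-simplices (9): [1], [2], [3], [4], [5], [6], [7], [8], [9]
  1-simplices (12): [1,4], [1,9], [2,8], [2,9], [3,5], [3,9], [4,9], [5,9], [6,7], [6,9], [7,9], [8,9]

Hence C_0 ≅ Z^9, C_1 ≅ Z^12.

The boundary map ∂_1: C_1 → C_0 sends each edge [p,q] (with p < q) to q − p. For instance
  ∂[3,5] = [5] − [3].
This gives a 9×12 integer matrix of rank 8; reducing to Smith normal form yields diagonal entries (1,1,1,1,1,1,1,1).

Reading off H_k = ker ∂_k / im ∂_{k+1}:

  H_0: rank C_0 − rank ∂_1 = 9 − 8 = 1, and the invariant factors of ∂_1 are all 1, so H_0 ≅ Z.
  H_1: rank ker ∂_1 − rank ∂_2 = (12 − 8) − 0 = 4, and there is no ∂_2, so H_1 ≅ Z^4.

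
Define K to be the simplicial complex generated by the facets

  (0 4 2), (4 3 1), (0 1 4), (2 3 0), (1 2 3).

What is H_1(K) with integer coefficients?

H_1 = Z.

We work with the vertex ordering 0 < 1 < 2 < 3 < 4. The simplices of K, each written with vertices in increasing order, are:

  0-simplices (5): [0], [1], [2], [3], [4]
  1-simplices (10): [0,1], [0,2], [0,3], [0,4], [1,2], [1,3], [1,4], [2,3], [2,4], [3,4]
  2-simplices (5): [0,1,4], [0,2,3], [0,2,4], [1,2,3], [1,3,4]

so the chain groups are C_0 ≅ Z^5, C_1 ≅ Z^10, C_2 ≅ Z^5.

∂_1: C_1 → C_0 sends each edge [p,q] (with p < q) to q − p. For instance
  ∂[2,3] = [3] − [2].
As a 5×10 matrix over Z this has rank 4, with invariant factors (1,1,1,1).

The boundary map ∂_2: C_2 → C_1 sends each 2-simplex [p,q,r] to [q,r] − [p,r] + [p,q]. For instance
  ∂[1,2,3] = [2,3] − [1,3] + [1,2],
  ∂[0,2,3] = [2,3] − [0,3] + [0,2].
This gives a 10×5 integer matrix of rank 5; reducing to Smith normal form yields diagonal entries (1,1,1,1,1).

Computing H_k = (kernel of ∂_k) / (image of ∂_{k+1}):

  H_1: rank ker ∂_1 − rank ∂_2 = (10 − 4) − 5 = 1, and the invariant factors of ∂_2 are all 1, so H_1 = Z.

(K is a triangulation of the Möbius band.)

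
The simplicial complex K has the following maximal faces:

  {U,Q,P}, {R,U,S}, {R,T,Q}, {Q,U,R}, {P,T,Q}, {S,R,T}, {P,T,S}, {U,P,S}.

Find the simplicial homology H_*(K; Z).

Take the total order P < Q < R < S < T < U on the vertex set. Then K (dimension 2) consists of the simplices:

  0-simplices (6): P, Q, R, S, T, U
  1-simplices (12): PQ, PS, PT, PU, QR, QT, QU, RS, RT, RU, ST, SU
  2-simplices (8): PQT, PQU, PST, PSU, QRT, QRU, RST, RSU

giving chain groups C_0 ≅ Z^6, C_1 ≅ Z^12, C_2 ≅ Z^8.

∂_1: C_1 → C_0 is given by ∂[p,q] = [q] − [p].
The 6×12 boundary matrix has rank 5 and Smith normal form diag(1,1,1,1,1).

The boundary map ∂_2: C_2 → C_1 maps a triangle to the signed sum of its edges. For instance
  ∂PQU = QU − PU + PQ,
  ∂PQT = QT − PT + PQ.
The 12×8 boundary matrix has rank 7 and Smith normal form diag(1,1,1,1,1,1,1).

Computing H_k = (kernel of ∂_k) / (image of ∂_{k+1}):

  H_0: rank C_0 − rank ∂_1 = 6 − 5 = 1, and the invariant factors of ∂_1 are all 1, so H_0 = Z.
  H_1: rank ker ∂_1 − rank ∂_2 = (12 − 5) − 7 = 0, and the invariant factors of ∂_2 are all 1, so H_1 = 0.
  H_2: rank ker ∂_2 − rank ∂_3 = (8 − 7) − 0 = 1, and there is no ∂_3, so H_2 = Z.

(K is a triangulation of the 2-sphere S^2.)

H_0 ≅ Z,  H_1 = 0,  H_2 ≅ Z.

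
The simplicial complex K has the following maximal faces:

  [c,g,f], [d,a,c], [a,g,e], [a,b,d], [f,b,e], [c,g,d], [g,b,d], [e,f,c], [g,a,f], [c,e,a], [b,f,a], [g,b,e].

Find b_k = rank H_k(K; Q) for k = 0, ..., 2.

Fix the vertex order a < b < c < d < e < f < g and write every simplex with vertices in increasing order. Then dim K = 2 and the simplices of K are:

  0-simplices (7): a, b, c, d, e, f, g
  1-simplices (18): ab, ac, ad, ae, af, ag, bd, be, bf, bg, cd, ce, cf, cg, dg, ef, eg, fg
  2-simplices (12): abd, abf, acd, ace, aeg, afg, bdg, bef, beg, cdg, cef, cfg

giving chain groups C_0 ≅ Z^7, C_1 ≅ Z^18, C_2 ≅ Z^12.

The boundary map ∂_1: C_1 → C_0 is given by ∂[p,q] = [q] − [p]. For instance
  ∂cg = g − c.
This gives a 7×18 integer matrix of rank 6; reducing to Smith normal form yields diagonal entries (1,1,1,1,1,1).

∂_2: C_2 → C_1 maps a triangle to the signed sum of its edges. For instance
  ∂bdg = dg − bg + bd,
  ∂bef = ef − bf + be.
The resulting 18×12 matrix has rank 12, and its Smith normal form has invariant factors (1,1,1,1,1,1,1,1,1,1,1,2).

From H_k ≅ ker(∂_k) / im(∂_{k+1}) we obtain:

  H_0: rank C_0 − rank ∂_1 = 7 − 6 = 1, and the invariant factors of ∂_1 are all 1, so H_0 ≅ Z.
  H_1: rank ker ∂_1 − rank ∂_2 = (18 − 6) − 12 = 0, and ∂_2 has invariant factor 2 > 1, so H_1 ≅ Z/2.
  H_2: rank ker ∂_2 − rank ∂_3 = (12 − 12) − 0 = 0, and there is no ∂_3, so H_2 ≅ 0.

Hence the Betti numbers are b_0 = 1, b_1 = 0, b_2 = 0.

b_0 = 1, b_1 = 0, b_2 = 0.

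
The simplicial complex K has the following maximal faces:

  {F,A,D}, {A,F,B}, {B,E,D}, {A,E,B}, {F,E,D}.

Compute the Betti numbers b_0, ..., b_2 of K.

We work with the vertex ordering A < B < D < E < F. The simplices of K, each written with vertices in increasing order, are:

  0-simplices (5): A, B, D, E, F
  1-simplices (10): AB, AD, AE, AF, BD, BE, BF, DE, DF, EF
  2-simplices (5): ABE, ABF, ADF, BDE, DEF

Hence C_0 ≅ Z^5, C_1 ≅ Z^10, C_2 ≅ Z^5.

∂_1: C_1 → C_0 maps an edge to its endpoints' difference, ∂[p,q] = q − p.
The 5×10 boundary matrix has rank 4 and Smith normal form diag(1,1,1,1).

The boundary map ∂_2: C_2 → C_1 maps a triangle to the signed sum of its edges. For instance
  ∂BDE = DE − BE + BD,
  ∂ADF = DF − AF + AD.
The 10×5 boundary matrix has rank 5 and Smith normal form diag(1,1,1,1,1).

Reading off H_k = ker ∂_k / im ∂_{k+1}:

  H_0: rank C_0 − rank ∂_1 = 5 − 4 = 1, and the invariant factors of ∂_1 are all 1, so H_0 ≅ Z.
  H_1: rank ker ∂_1 − rank ∂_2 = (10 − 4) − 5 = 1, and the invariant factors of ∂_2 are all 1, so H_1 ≅ Z.
  H_2: rank ker ∂_2 − rank ∂_3 = (5 − 5) − 0 = 0, and there is no ∂_3, so H_2 ≅ 0.

(K is a triangulation of the Möbius band.)

Hence the Betti numbers are b_0 = 1, b_1 = 1, b_2 = 0.

b_0 = 1, b_1 = 1, b_2 = 0.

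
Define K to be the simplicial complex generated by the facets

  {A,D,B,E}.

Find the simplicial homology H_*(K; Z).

K has 4 vertices, 6 edges, 4 triangles, 1 3-simplex.
rank ∂_0 = 0, rank ∂_1 = 3 ⇒ b_0 = 4 − 0 − 3 = 1; all invariant factors of ∂_1 are 1 so no torsion. So H_0 = Z.
rank ∂_1 = 3, rank ∂_2 = 3 ⇒ b_1 = 6 − 3 − 3 = 0; all invariant factors of ∂_2 are 1 so no torsion. So H_1 = 0.
rank ∂_2 = 3, rank ∂_3 = 1 ⇒ b_2 = 4 − 3 − 1 = 0; all invariant factors of ∂_3 are 1 so no torsion. So H_2 = 0.
rank ∂_3 = 1, rank ∂_4 = 0 ⇒ b_3 = 1 − 1 − 0 = 0. So H_3 = 0.

H_0 ≅ Z,  H_1 = 0,  H_2 = 0,  H_3 = 0.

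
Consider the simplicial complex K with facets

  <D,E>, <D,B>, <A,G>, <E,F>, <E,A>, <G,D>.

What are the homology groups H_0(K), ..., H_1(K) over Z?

Take the total order A < B < D < E < F < G on the vertex set. Then K (dimension 1) consists of the simplices:

  0-simplices (6): A, B, D, E, F, G
  1-simplices (6): AE, AG, BD, DE, DG, EF

so the chain groups are C_0 ≅ Z^6, C_1 ≅ Z^6.

The boundary map ∂_1: C_1 → C_0 is given by ∂[p,q] = [q] − [p].
The resulting 6×6 matrix has rank 5, and its Smith normal form has invariant factors (1,1,1,1,1).

From H_k ≅ ker(∂_k) / im(∂_{k+1}) we obtain:

  H_0: rank C_0 − rank ∂_1 = 6 − 5 = 1, and the invariant factors of ∂_1 are all 1, so H_0 = Z.
  H_1: rank ker ∂_1 − rank ∂_2 = (6 − 5) − 0 = 1, and there is no ∂_2, so H_1 = Z.

H_0 = Z,  H_1 = Z.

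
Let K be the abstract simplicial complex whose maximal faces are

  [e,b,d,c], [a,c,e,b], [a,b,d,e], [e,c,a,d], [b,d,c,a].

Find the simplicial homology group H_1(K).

Take the total order a < b < c < d < e on the vertex set. Then K (dimension 3) consists of the simplices:

  0-simplices (5): a, b, c, d, e
  1-simplices (10): ab, ac, ad, ae, bc, bd, be, cd, ce, de
  2-simplices (10): abc, abd, abe, acd, ace, ade, bcd, bce, bde, cde
  3-simplices (5): abcd, abce, abde, acde, bcde

giving chain groups C_0 ≅ Z^5, C_1 ≅ Z^10, C_2 ≅ Z^10, C_3 ≅ Z^5.

The boundary map ∂_1: C_1 → C_0 sends each edge [p,q] (with p < q) to q − p. For instance
  ∂ae = e − a.
As a 5×10 matrix over Z this has rank 4, with invariant factors (1,1,1,1).

Boundary ∂_2: C_2 → C_1 maps a triangle to the signed sum of its edges. For instance
  ∂abc = bc − ac + ab,
  ∂abe = be − ae + ab.
As a 10×10 matrix over Z this has rank 6, with invariant factors (1,1,1,1,1,1).

Boundary ∂_3: C_3 → C_2 sends each 3-simplex σ to the alternating sum Σ_i (−1)^i (σ with its i-th vertex removed). For instance
  ∂abcd = bcd − acd + abd − abc,
  ∂abde = bde − ade + abe − abd.
The resulting 10×5 matrix has rank 4, and its Smith normal form has invariant factors (1,1,1,1).

Now H_k = ker ∂_k / im ∂_{k+1}, so:

  H_1: rank ker ∂_1 − rank ∂_2 = (10 − 4) − 6 = 0, and the invariant factors of ∂_2 are all 1, so H_1 ≅ 0.

(K is a triangulation of the 3-sphere S^3.)

H_1 = 0.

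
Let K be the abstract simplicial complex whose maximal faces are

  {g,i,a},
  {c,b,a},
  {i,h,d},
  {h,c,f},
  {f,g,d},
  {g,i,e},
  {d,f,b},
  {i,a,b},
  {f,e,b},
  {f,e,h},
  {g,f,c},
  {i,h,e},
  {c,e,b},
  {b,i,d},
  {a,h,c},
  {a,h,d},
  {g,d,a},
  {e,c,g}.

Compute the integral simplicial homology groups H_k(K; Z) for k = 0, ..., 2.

H_0 = Z,  H_1 = Z × Z/2,  H_2 = 0.

Take the total order a < b < c < d < e < f < g < h < i on the vertex set. Then K (dimension 2) consists of the simplices:

  0-simplices (9): a, b, c, d, e, f, g, h, i
  1-simplices (27): ab, ac, ad, ag, ah, ai, bc, bd, be, bf, bi, ce, cf, cg, ch, df, dg, dh, di, ef, eg, eh, ei, fg, fh, gi, hi
  2-simplices (18): abc, abi, ach, adg, adh, agi, bce, bdf, bdi, bef, ceg, cfg, cfh, dfg, dhi, efh, egi, ehi

giving chain groups C_0 ≅ Z^9, C_1 ≅ Z^27, C_2 ≅ Z^18.

Boundary ∂_1: C_1 → C_0 maps an edge to its endpoints' difference, ∂[p,q] = q − p. For instance
  ∂ab = b − a.
This gives a 9×27 integer matrix of rank 8; reducing to Smith normal form yields diagonal entries (1,1,1,1,1,1,1,1).

∂_2: C_2 → C_1 acts by ∂[p,q,r] = [q,r] − [p,r] + [p,q]. For instance
  ∂adg = dg − ag + ad,
  ∂bef = ef − bf + be.
The resulting 27×18 matrix has rank 18, and its Smith normal form has invariant factors (1,1,1,1,1,1,1,1,1,1,1,1,1,1,1,1,1,2).

Now H_k = ker ∂_k / im ∂_{k+1}, so:

  H_0: rank C_0 − rank ∂_1 = 9 − 8 = 1, and the invariant factors of ∂_1 are all 1, so H_0 ≅ Z.
  H_1: rank ker ∂_1 − rank ∂_2 = (27 − 8) − 18 = 1, and ∂_2 has invariant factor 2 > 1, so H_1 ≅ Z × Z/2.
  H_2: rank ker ∂_2 − rank ∂_3 = (18 − 18) − 0 = 0, and there is no ∂_3, so H_2 ≅ 0.

As a check, the Euler characteristic is 9 − 27 + 18 = 0, which agrees with 1 − 1 + 0 = 0.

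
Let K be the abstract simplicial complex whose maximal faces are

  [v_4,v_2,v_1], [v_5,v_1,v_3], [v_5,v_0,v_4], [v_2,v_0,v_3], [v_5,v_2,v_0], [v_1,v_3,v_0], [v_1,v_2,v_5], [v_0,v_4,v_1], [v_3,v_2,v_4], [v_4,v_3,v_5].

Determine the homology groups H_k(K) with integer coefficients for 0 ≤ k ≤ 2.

H_0 ≅ Z,  H_1 ≅ Z_2,  H_2 = 0.

Order the vertices as v_0 < v_1 < v_2 < v_3 < v_4 < v_5. Listing each simplex with vertices in this order, K has dimension 2 with simplices:

  0-simplices (6): [v_0], [v_1], [v_2], [v_3], [v_4], [v_5]
  1-simplices (15): (15 of them)
  2-simplices (10): [v_0,v_1,v_3], [v_0,v_1,v_4], [v_0,v_2,v_3], [v_0,v_2,v_5], [v_0,v_4,v_5], [v_1,v_2,v_4], [v_1,v_2,v_5], [v_1,v_3,v_5], [v_2,v_3,v_4], [v_3,v_4,v_5]

giving chain groups C_0 ≅ Z^6, C_1 ≅ Z^15, C_2 ≅ Z^10.

The boundary map ∂_1: C_1 → C_0 sends each edge [p,q] (with p < q) to q − p. For instance
  ∂[v_3,v_5] = [v_5] − [v_3].
This gives a 6×15 integer matrix of rank 5; reducing to Smith normal form yields diagonal entries (1,1,1,1,1).

Boundary ∂_2: C_2 → C_1 acts by ∂[p,q,r] = [q,r] − [p,r] + [p,q]. For instance
  ∂[v_3,v_4,v_5] = [v_4,v_5] − [v_3,v_5] + [v_3,v_4],
  ∂[v_1,v_3,v_5] = [v_3,v_5] − [v_1,v_5] + [v_1,v_3].
The 15×10 boundary matrix has rank 10 and Smith normal form diag(1,1,1,1,1,1,1,1,1,2).

Reading off H_k = ker ∂_k / im ∂_{k+1}:

  H_0: rank C_0 − rank ∂_1 = 6 − 5 = 1, and the invariant factors of ∂_1 are all 1, so H_0 = Z.
  H_1: rank ker ∂_1 − rank ∂_2 = (15 − 5) − 10 = 0, and ∂_2 has invariant factor 2 > 1, so H_1 = Z_2.
  H_2: rank ker ∂_2 − rank ∂_3 = (10 − 10) − 0 = 0, and there is no ∂_3, so H_2 = 0.

As a check, the Euler characteristic is 6 − 15 + 10 = 1, which agrees with 1 − 0 + 0 = 1.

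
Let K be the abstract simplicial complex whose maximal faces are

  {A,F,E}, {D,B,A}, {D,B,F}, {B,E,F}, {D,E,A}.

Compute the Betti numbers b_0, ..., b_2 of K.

b_0 = 1, b_1 = 1, b_2 = 0.

Fix the vertex order A < B < D < E < F and write every simplex with vertices in increasing order. Then dim K = 2 and the simplices of K are:

  0-simplices (5): A, B, D, E, F
  1-simplices (10): AB, AD, AE, AF, BD, BE, BF, DE, DF, EF
  2-simplices (5): ABD, ADE, AEF, BDF, BEF

giving chain groups C_0 ≅ Z^5, C_1 ≅ Z^10, C_2 ≅ Z^5.

∂_1: C_1 → C_0 is given by ∂[p,q] = [q] − [p]. For instance
  ∂EF = F − E.
The 5×10 boundary matrix has rank 4 and Smith normal form diag(1,1,1,1).

The boundary map ∂_2: C_2 → C_1 sends each 2-simplex [p,q,r] to [q,r] − [p,r] + [p,q]. For instance
  ∂BEF = EF − BF + BE,
  ∂AEF = EF − AF + AE.
The 10×5 boundary matrix has rank 5 and Smith normal form diag(1,1,1,1,1).

Computing H_k = (kernel of ∂_k) / (image of ∂_{k+1}):

  H_0: rank C_0 − rank ∂_1 = 5 − 4 = 1, and the invariant factors of ∂_1 are all 1, so H_0 ≅ Z.
  H_1: rank ker ∂_1 − rank ∂_2 = (10 − 4) − 5 = 1, and the invariant factors of ∂_2 are all 1, so H_1 ≅ Z.
  H_2: rank ker ∂_2 − rank ∂_3 = (5 − 5) − 0 = 0, and there is no ∂_3, so H_2 ≅ 0.

As a check, the Euler characteristic is 5 − 10 + 5 = 0, which agrees with 1 − 1 + 0 = 0.

Hence the Betti numbers are b_0 = 1, b_1 = 1, b_2 = 0.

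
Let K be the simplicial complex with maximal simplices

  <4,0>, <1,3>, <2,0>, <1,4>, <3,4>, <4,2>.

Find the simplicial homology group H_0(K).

Order the vertices as 0 < 1 < 2 < 3 < 4. Listing each simplex with vertices in this order, K has dimension 1 with simplices:

  0-simplices (5): [0], [1], [2], [3], [4]
  1-simplices (6): [0,2], [0,4], [1,3], [1,4], [2,4], [3,4]

Hence C_0 ≅ Z^5, C_1 ≅ Z^6.

The boundary map ∂_1: C_1 → C_0 maps an edge to its endpoints' difference, ∂[p,q] = q − p. For instance
  ∂[1,3] = [3] − [1].
As a 5×6 matrix over Z this has rank 4, with invariant factors (1,1,1,1).

Reading off H_k = ker ∂_k / im ∂_{k+1}:

  H_0: rank C_0 − rank ∂_1 = 5 − 4 = 1, and the invariant factors of ∂_1 are all 1, so H_0 = Z.

H_0 ≅ Z.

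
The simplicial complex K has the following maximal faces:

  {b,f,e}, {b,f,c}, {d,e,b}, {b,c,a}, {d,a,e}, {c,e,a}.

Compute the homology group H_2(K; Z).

Take the total order a < b < c < d < e < f on the vertex set. Then K (dimension 2) consists of the simplices:

  0-simplices (6): a, b, c, d, e, f
  1-simplices (12): ab, ac, ad, ae, bc, bd, be, bf, ce, cf, de, ef
  2-simplices (6): abc, ace, ade, bcf, bde, bef

so the chain groups are C_0 ≅ Z^6, C_1 ≅ Z^12, C_2 ≅ Z^6.

The boundary map ∂_1: C_1 → C_0 maps an edge to its endpoints' difference, ∂[p,q] = q − p. For instance
  ∂be = e − b.
The 6×12 boundary matrix has rank 5 and Smith normal form diag(1,1,1,1,1).

Boundary ∂_2: C_2 → C_1 acts by ∂[p,q,r] = [q,r] − [p,r] + [p,q]. For instance
  ∂abc = bc − ac + ab,
  ∂bef = ef − bf + be.
The 12×6 boundary matrix has rank 6 and Smith normal form diag(1,1,1,1,1,1).

Reading off H_k = ker ∂_k / im ∂_{k+1}:

  H_2: rank ker ∂_2 − rank ∂_3 = (6 − 6) − 0 = 0, and there is no ∂_3, so H_2 ≅ 0.

H_2 = 0.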